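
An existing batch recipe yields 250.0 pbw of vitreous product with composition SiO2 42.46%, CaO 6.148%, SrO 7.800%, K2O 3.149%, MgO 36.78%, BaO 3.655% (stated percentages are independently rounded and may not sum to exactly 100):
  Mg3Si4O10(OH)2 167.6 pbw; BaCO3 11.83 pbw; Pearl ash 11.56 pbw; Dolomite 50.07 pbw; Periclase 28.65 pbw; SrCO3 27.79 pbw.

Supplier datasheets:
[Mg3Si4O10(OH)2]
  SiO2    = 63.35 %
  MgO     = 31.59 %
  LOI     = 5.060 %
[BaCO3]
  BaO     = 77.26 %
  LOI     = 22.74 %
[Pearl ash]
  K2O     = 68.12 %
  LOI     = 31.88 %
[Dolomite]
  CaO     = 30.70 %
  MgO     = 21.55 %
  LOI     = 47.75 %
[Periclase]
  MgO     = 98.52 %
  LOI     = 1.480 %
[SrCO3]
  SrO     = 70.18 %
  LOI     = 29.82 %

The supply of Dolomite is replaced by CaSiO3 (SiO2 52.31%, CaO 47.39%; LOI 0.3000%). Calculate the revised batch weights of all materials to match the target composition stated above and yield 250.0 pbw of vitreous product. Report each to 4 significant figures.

The whole derivation maintains exact precision all the way through — working values are displayed (rounded to 4 significant figures) in the working. Every reported value takes a single rounding. Derived quantities (LOI, yield, totals, glass mass, the six compositions) are rebuilt from the weighed amounts at 250.0 pbw of glass in exact precision as quoted within question or answer.
Per-oxide target masses for 250.0 pbw vitreous product:
  SiO2: 42.46% × 250.0 = 106.2 pbw
  CaO: 6.148% × 250.0 = 15.37 pbw
  SrO: 7.800% × 250.0 = 19.50 pbw
  K2O: 3.149% × 250.0 = 7.872 pbw
  MgO: 36.78% × 250.0 = 91.95 pbw
  BaO: 3.655% × 250.0 = 9.138 pbw
Mass-balance tally per oxide given the weights on record, for the quoted basis mass (delivered sums recover each target within answer rounding):
  SiO2: 140.8·0.6335 + 32.43·0.5231 = 106.2 pbw (target 106.2 pbw)
  CaO: 32.43·0.4739 = 15.37 pbw (target 15.37 pbw)
  SrO: 27.79·0.7018 = 19.50 pbw (target 19.50 pbw)
  K2O: 11.56·0.6812 = 7.875 pbw (target 7.872 pbw)
  MgO: 140.8·0.3159 + 48.19·0.9852 = 91.96 pbw (target 91.95 pbw)
  BaO: 11.83·0.7726 = 9.140 pbw (target 9.138 pbw)
Consistency of the glass mass: batch Σ − ignition loss = 250.0 pbw (the targets, summed, come to 250.0 pbw; versus the stated basis of 250.0 pbw — gaps are rounding artifacts).
Total batch = Σ batch = 272.6 pbw; Σ batch·LOI gives LOI loss = 22.60 pbw; glass ÷ batch gives a yield of 91.71%.

Revised batch per 250.0 pbw vitreous product:
  Mg3Si4O10(OH)2: 140.8 pbw
  BaCO3: 11.83 pbw
  Pearl ash: 11.56 pbw
  CaSiO3: 32.43 pbw
  Periclase: 48.19 pbw
  SrCO3: 27.79 pbw
Total batch = 272.6 pbw; LOI loss = 22.60 pbw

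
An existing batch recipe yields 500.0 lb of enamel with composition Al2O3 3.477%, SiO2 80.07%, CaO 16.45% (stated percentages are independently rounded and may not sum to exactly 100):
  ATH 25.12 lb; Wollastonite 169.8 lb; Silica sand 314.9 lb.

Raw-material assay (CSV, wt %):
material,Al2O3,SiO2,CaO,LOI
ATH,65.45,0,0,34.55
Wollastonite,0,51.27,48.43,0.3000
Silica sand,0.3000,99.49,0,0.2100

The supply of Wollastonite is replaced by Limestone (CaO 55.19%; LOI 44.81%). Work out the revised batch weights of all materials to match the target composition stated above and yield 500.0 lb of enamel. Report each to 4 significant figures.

Intermediates are displayed rounded off to 4 significant digits in the working — the working math runs at full precision through the solve. Every reported value is rounded only once; the derived quantities, including glass mass, totals, the three compositions, ignition loss, the yield, are re-derived from the weighed amounts at 500.0 lb of glass at full float precision, as written in the problem or the answer.
Oxide mass targets, per 500.0 lb enamel:
  Al2O3: 3.477% × 500.0 = 17.39 lb
  SiO2: 80.07% × 500.0 = 400.4 lb
  CaO: 16.45% × 500.0 = 82.25 lb
Verifying the oxide balance per the reported batch figures, per the basis as stated (oxide sums agree with the targets given rounding of the digits):
  Al2O3: 24.72·0.6545 + 402.4·0.003000 = 17.39 lb (target 17.39 lb)
  SiO2: 402.4·0.9949 = 400.3 lb (target 400.4 lb)
  CaO: 149.0·0.5519 = 82.23 lb (target 82.25 lb)
Glass-mass closure: batch Σ − ignition loss = 500.0 lb (targets for the oxides total 500.0 lb; stated basis 500.0 lb — a pure rounding effect).
Summing the batch: Σ batch = 576.1 lb; LOI loss = Σ batch·LOI = 76.15 lb; yield = glass ÷ total batch = 86.78%.

Revised batch per 500.0 lb enamel:
  ATH: 24.72 lb
  Limestone: 149.0 lb
  Silica sand: 402.4 lb
Total batch = 576.1 lb; LOI loss = 76.15 lb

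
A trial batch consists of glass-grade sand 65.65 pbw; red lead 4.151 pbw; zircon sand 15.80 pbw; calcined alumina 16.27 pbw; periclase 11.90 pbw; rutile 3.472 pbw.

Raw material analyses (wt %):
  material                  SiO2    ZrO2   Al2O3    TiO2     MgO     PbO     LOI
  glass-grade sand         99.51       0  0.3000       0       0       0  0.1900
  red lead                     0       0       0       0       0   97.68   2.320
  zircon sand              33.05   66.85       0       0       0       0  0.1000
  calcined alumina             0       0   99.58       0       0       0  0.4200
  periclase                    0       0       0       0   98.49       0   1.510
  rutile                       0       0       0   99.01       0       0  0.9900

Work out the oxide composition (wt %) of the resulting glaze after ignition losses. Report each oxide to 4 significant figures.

Each numeric step maintains full precision in all steps. The intermediate values are printed, with 4-significant-figure rounding, in the working; exactly one rounding goes into each reported figure; derived quantities (net glass mass, the yield, totals, six oxide percentages, ignition loss) are computed in exact precision from the weighed amounts at 116.7 pbw of glass exactly as shown in problem or answer.
Oxide-by-oxide delivered mass:
  SiO2: 65.65·0.9951 + 15.80·0.3305 = 70.55 pbw
  ZrO2: 15.80·0.6685 = 10.56 pbw
  Al2O3: 65.65·0.003000 + 16.27·0.9958 = 16.40 pbw
  TiO2: 3.472·0.9901 = 3.438 pbw
  MgO: 11.90·0.9849 = 11.72 pbw
  PbO: 4.151·0.9768 = 4.055 pbw
LOI: 65.65·0.001900 + 4.151·0.02320 + 15.80·0.001000 + 16.27·0.004200 + 11.90·0.01510 + 3.472·0.009900 = 0.5192 pbw
Glass mass = batch − LOI = 117.2 − 0.5192 = 116.7 pbw (matching Σ of the oxides)
percent by weight: oxide/glass ×100

Glass mass = 116.7 pbw (batch 117.2 − LOI 0.5192).
Composition: SiO2 60.44%, ZrO2 9.049%, Al2O3 14.05%, TiO2 2.945%, MgO 10.04%, PbO 3.474%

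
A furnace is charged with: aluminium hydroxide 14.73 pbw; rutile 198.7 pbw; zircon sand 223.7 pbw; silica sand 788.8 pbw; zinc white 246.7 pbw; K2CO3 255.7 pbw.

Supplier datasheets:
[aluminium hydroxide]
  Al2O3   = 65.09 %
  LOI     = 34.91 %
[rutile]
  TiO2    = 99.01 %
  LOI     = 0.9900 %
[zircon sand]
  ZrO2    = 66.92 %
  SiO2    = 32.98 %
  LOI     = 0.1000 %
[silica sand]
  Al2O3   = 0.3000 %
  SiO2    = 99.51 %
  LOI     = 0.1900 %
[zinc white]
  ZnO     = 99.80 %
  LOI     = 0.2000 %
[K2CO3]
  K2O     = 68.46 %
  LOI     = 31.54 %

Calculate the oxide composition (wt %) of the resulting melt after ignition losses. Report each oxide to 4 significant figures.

In-progress results are printed rounded to 4 significant figures in the working — each numeric step carries exact precision through every step — each reported value is rounded only once; the derived quantities are carried in full precision (ignition loss, six oxide percentages, net glass mass, totals, the yield) starting from the weights at 1638 pbw of glass exactly as shown in the question or the answer.
Per-oxide mass from batch:
  ZrO2: 223.7·0.6692 = 149.7 pbw
  K2O: 255.7·0.6846 = 175.1 pbw
  TiO2: 198.7·0.9901 = 196.7 pbw
  Al2O3: 14.73·0.6509 + 788.8·0.003000 = 11.95 pbw
  SiO2: 223.7·0.3298 + 788.8·0.9951 = 858.7 pbw
  ZnO: 246.7·0.9980 = 246.2 pbw
LOI: 14.73·0.3491 + 198.7·0.009900 + 223.7·0.001000 + 788.8·0.001900 + 246.7·0.002000 + 255.7·0.3154 = 89.97 pbw
Glass = total batch minus LOI = 1728 − 89.97 = 1638 pbw (= Σ oxide masses)
oxide / glass × 100 gives the wt %

Glass mass = 1638 pbw (batch 1728 − LOI 89.97).
Composition: ZrO2 9.137%, K2O 10.68%, TiO2 12.01%, Al2O3 0.7296%, SiO2 52.41%, ZnO 15.03%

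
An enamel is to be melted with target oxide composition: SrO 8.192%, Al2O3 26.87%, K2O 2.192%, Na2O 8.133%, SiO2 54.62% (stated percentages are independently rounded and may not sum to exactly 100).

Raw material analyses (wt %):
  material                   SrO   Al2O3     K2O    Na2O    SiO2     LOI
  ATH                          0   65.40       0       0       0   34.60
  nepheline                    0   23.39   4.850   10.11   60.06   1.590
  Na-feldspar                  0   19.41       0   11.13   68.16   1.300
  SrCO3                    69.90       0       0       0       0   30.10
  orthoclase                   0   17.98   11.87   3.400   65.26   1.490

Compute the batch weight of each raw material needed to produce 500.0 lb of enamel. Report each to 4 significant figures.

Batch per 500.0 lb enamel:
  ATH: 78.90 lb
  nepheline: 84.77 lb
  Na-feldspar: 270.7 lb
  SrCO3: 58.60 lb
  orthoclase: 57.70 lb
Total batch = 550.7 lb; LOI loss = 50.66 lb; yield = 90.80%

Working values appear, rounded to four significant digits, between the steps — each numeric step maintains full float precision through the solve. A single rounding completes every reported value. The derived quantities (yield, the totals, ignition loss, five oxide percentages, net glass mass) are rebuilt at exact precision from the batch weights at 500.0 lb of glass precisely as stated by problem or answer.
Target oxide masses per 500.0 lb enamel:
  SrO: 8.192% × 500.0 = 40.96 lb
  Al2O3: 26.87% × 500.0 = 134.4 lb
  K2O: 2.192% × 500.0 = 10.96 lb
  Na2O: 8.133% × 500.0 = 40.66 lb
  SiO2: 54.62% × 500.0 = 273.1 lb
A balance pass over the oxides, given the weights on record, versus the basis set out (oxide sums agree with the targets net of answer rounding effects):
  SrO: 58.60·0.6990 = 40.96 lb (target 40.96 lb)
  Al2O3: 78.90·0.6540 + 84.77·0.2339 + 270.7·0.1941 + 57.70·0.1798 = 134.3 lb (target 134.4 lb)
  K2O: 84.77·0.04850 + 57.70·0.1187 = 10.96 lb (target 10.96 lb)
  Na2O: 84.77·0.1011 + 270.7·0.1113 + 57.70·0.03400 = 40.66 lb (target 40.66 lb)
  SiO2: 84.77·0.6006 + 270.7·0.6816 + 57.70·0.6526 = 273.1 lb (target 273.1 lb)
Glass mass check: total batch − LOI = 500.0 lb (summing oxide targets gives 500.0 lb; against the stated basis, 500.0 lb — rounding explains the deltas).
Whole-batch sum: Σ batch = 550.7 lb; Σ batch·LOI gives LOI loss = 50.66 lb; yield = glass ÷ total batch = 90.80%.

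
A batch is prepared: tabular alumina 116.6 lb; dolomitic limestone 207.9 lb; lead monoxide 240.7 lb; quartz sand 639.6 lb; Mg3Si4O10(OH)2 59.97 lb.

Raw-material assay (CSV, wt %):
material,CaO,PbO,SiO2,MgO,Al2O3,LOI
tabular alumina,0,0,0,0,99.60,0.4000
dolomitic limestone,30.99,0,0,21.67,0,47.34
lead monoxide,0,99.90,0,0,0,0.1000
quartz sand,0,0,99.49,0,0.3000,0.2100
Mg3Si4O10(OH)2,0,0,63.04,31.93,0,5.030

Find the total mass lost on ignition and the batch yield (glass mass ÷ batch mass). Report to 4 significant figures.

All internal work maintains full float precision through every step — the intermediate values are printed (rounded to four significant digits) across the worked steps. A single rounding produces every reported result; all derived quantities, which include LOI, the five compositions, the yield, glass mass, the totals, are rebuilt at full float precision, exactly as printed in the question or the answer, from the weighed amounts at 1161 lb of glass.
Material-by-material LOI:
  tabular alumina: 116.6 × 0.004000 = 0.4664 lb
  dolomitic limestone: 207.9 × 0.4734 = 98.42 lb
  lead monoxide: 240.7 × 0.001000 = 0.2407 lb
  quartz sand: 639.6 × 0.002100 = 1.343 lb
  Mg3Si4O10(OH)2: 59.97 × 0.05030 = 3.016 lb
Total LOI = 103.5 lb
Glass = batch − LOI = 1265 − 103.5 = 1161 lb

LOI loss = 103.5 lb; glass = 1161 lb; yield = 91.82%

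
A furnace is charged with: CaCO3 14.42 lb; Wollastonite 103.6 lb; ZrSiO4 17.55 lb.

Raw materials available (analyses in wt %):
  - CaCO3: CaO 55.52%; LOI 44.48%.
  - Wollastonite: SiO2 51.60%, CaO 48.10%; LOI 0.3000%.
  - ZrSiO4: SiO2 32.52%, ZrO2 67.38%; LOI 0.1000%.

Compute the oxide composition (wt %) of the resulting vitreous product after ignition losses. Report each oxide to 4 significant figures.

Glass mass = 128.8 lb (batch 135.6 − LOI 6.742).
Composition: SiO2 45.93%, CaO 44.90%, ZrO2 9.179%

The whole derivation carries exact precision throughout. Working values are shown, rounded to 4 significant digits, in the printout — every reported result takes a single rounding. Derived quantities (the yield, ignition loss, totals, net glass mass, the three compositions) are rebuilt from the weighed amounts per 128.8 lb of glass at exact precision precisely as stated by question or answer.
Oxide masses out of the charge:
  SiO2: 103.6·0.5160 + 17.55·0.3252 = 59.16 lb
  CaO: 14.42·0.5552 + 103.6·0.4810 = 57.84 lb
  ZrO2: 17.55·0.6738 = 11.83 lb
LOI: 14.42·0.4448 + 103.6·0.003000 + 17.55·0.001000 = 6.742 lb
batch − LOI leaves glass = 135.6 − 6.742 = 128.8 lb (equal to the oxide-mass sum)
each wt % is 100 × oxide ÷ glass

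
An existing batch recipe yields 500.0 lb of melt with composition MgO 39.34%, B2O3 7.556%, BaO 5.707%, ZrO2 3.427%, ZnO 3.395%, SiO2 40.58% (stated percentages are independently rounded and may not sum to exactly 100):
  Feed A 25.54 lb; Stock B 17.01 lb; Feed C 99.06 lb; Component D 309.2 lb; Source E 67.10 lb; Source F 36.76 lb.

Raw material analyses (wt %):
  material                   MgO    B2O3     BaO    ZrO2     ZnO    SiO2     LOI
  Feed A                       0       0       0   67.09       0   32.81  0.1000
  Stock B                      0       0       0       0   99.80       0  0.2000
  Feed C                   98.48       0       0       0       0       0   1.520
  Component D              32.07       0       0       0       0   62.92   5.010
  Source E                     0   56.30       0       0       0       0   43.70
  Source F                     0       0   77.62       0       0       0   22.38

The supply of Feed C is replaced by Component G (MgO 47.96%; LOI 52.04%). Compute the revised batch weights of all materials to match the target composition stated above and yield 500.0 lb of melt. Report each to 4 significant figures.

Revised batch per 500.0 lb melt:
  Feed A: 25.54 lb
  Stock B: 17.01 lb
  Component G: 203.4 lb
  Component D: 309.2 lb
  Source E: 67.10 lb
  Source F: 36.76 lb
Total batch = 659.0 lb; LOI loss = 158.9 lb

The whole derivation carries full precision through every step. Working values are printed (rounded to four significant figures) in the working; each reported number takes a single rounding. The derived quantities (six oxide percentages, totals, ignition loss, net glass mass, yield) are re-derived from the weighed amounts per 500.0 lb of glass at full precision, exactly as shown in question or answer.
Target masses of each oxide per 500.0 lb melt:
  MgO: 39.34% × 500.0 = 196.7 lb
  B2O3: 7.556% × 500.0 = 37.78 lb
  BaO: 5.707% × 500.0 = 28.54 lb
  ZrO2: 3.427% × 500.0 = 17.14 lb
  ZnO: 3.395% × 500.0 = 16.98 lb
  SiO2: 40.58% × 500.0 = 202.9 lb
Checking each oxide sum applying the batch weights above, against the basis in use (sums match the target masses exact up to rounding of places):
  MgO: 203.4·0.4796 + 309.2·0.3207 = 196.7 lb (target 196.7 lb)
  B2O3: 67.10·0.5630 = 37.78 lb (target 37.78 lb)
  BaO: 36.76·0.7762 = 28.53 lb (target 28.54 lb)
  ZrO2: 25.54·0.6709 = 17.13 lb (target 17.14 lb)
  ZnO: 17.01·0.9980 = 16.98 lb (target 16.98 lb)
  SiO2: 25.54·0.3281 + 309.2·0.6292 = 202.9 lb (target 202.9 lb)
Auditing the glass mass value: total batch − LOI = 500.1 lb (summing oxide targets gives 500.0 lb; against the stated basis, 500.0 lb — differing by rounding only).
Batch grand total — Σ batch = 659.0 lb; LOI removed, Σ of batch·LOI: 158.9 lb; yield: glass divided by total = 75.88%.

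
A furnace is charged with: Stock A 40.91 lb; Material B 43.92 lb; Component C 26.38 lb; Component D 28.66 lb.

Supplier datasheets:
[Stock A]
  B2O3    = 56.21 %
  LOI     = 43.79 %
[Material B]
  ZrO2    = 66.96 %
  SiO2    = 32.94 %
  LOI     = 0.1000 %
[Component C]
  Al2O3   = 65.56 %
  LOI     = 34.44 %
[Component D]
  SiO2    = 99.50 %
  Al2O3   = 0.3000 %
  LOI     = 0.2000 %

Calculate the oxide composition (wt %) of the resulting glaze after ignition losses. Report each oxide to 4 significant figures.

Exact precision is carried throughout. The intermediate values are shown (rounded to 4 significant digits) on the page; every reported result takes a single rounding. Derived quantities (LOI, the four compositions, glass mass, yield, totals) are rebuilt at exact precision from the weighed amounts at 112.8 lb of glass, as quoted within the question or the answer.
Oxide masses out of the charge:
  ZrO2: 43.92·0.6696 = 29.41 lb
  SiO2: 43.92·0.3294 + 28.66·0.9950 = 42.98 lb
  Al2O3: 26.38·0.6556 + 28.66·0.003000 = 17.38 lb
  B2O3: 40.91·0.5621 = 23.00 lb
LOI: 40.91·0.4379 + 43.92·0.001000 + 26.38·0.3444 + 28.66·0.002000 = 27.10 lb
The glass mass, total less LOI, = 139.9 − 27.10 = 112.8 lb (the oxide masses sum to this)
oxide / glass × 100 gives the wt %

Glass mass = 112.8 lb (batch 139.9 − LOI 27.10).
Composition: ZrO2 26.08%, SiO2 38.12%, Al2O3 15.41%, B2O3 20.39%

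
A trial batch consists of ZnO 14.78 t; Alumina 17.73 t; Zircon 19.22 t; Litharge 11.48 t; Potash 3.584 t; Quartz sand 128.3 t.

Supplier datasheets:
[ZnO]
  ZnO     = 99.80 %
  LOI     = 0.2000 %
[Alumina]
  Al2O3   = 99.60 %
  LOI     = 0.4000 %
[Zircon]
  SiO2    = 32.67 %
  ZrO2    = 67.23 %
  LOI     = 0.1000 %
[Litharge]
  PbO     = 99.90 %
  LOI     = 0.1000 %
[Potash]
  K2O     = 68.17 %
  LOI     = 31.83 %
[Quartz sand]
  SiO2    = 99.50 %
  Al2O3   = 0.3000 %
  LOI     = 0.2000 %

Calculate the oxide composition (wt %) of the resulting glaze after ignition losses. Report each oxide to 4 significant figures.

Glass mass = 193.6 t (batch 195.1 − LOI 1.529).
Composition: SiO2 69.20%, K2O 1.262%, ZrO2 6.676%, Al2O3 9.322%, ZnO 7.620%, PbO 5.925%

The whole derivation holds full float precision end to end; working values are printed (rounded to 4 significant digits) at each printed step. A single rounding yields every reported result; all derived quantities (six oxide percentages, LOI, the totals, net glass mass, the yield) are re-derived at full precision using the weight values at 193.6 t of glass, exactly as shown in the problem or answer text.
Mass of each oxide from the mix:
  SiO2: 19.22·0.3267 + 128.3·0.9950 = 133.9 t
  K2O: 3.584·0.6817 = 2.443 t
  ZrO2: 19.22·0.6723 = 12.92 t
  Al2O3: 17.73·0.9960 + 128.3·0.003000 = 18.04 t
  ZnO: 14.78·0.9980 = 14.75 t
  PbO: 11.48·0.9990 = 11.47 t
LOI: 14.78·0.002000 + 17.73·0.004000 + 19.22·0.001000 + 11.48·0.001000 + 3.584·0.3183 + 128.3·0.002000 = 1.529 t
Net of LOI, the glass mass = 195.1 − 1.529 = 193.6 t (= the summed oxide contributions)
each wt % is 100 × oxide ÷ glass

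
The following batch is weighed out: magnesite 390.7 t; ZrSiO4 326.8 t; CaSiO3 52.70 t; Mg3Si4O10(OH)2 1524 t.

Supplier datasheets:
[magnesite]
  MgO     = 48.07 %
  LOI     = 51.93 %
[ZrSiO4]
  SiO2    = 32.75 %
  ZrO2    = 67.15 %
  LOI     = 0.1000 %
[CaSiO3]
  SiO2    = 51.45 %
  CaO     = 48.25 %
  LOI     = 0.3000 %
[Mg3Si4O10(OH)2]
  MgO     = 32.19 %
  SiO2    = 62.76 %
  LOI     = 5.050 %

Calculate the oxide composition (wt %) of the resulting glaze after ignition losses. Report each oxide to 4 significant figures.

Glass mass = 2014 t (batch 2294 − LOI 280.3).
Composition: MgO 33.69%, SiO2 54.15%, CaO 1.263%, ZrO2 10.90%

In-progress results are shown rounded to 4 significant figures in the printout; all arithmetic carries full float precision through every step; each reported number is rounded exactly once — all derived quantities, which include the yield, LOI, the totals, net glass mass, four oxide percentages, are rebuilt in full precision, exactly as printed in problem or answer, using the weight values for 2014 t of glass.
Per-oxide mass from batch:
  MgO: 390.7·0.4807 + 1524·0.3219 = 678.4 t
  SiO2: 326.8·0.3275 + 52.70·0.5145 + 1524·0.6276 = 1091 t
  CaO: 52.70·0.4825 = 25.43 t
  ZrO2: 326.8·0.6715 = 219.4 t
LOI: 390.7·0.5193 + 326.8·0.001000 + 52.70·0.003000 + 1524·0.05050 = 280.3 t
Glass = total batch minus LOI = 2294 − 280.3 = 2014 t (= the summed oxide contributions)
wt % = oxide mass / glass mass × 100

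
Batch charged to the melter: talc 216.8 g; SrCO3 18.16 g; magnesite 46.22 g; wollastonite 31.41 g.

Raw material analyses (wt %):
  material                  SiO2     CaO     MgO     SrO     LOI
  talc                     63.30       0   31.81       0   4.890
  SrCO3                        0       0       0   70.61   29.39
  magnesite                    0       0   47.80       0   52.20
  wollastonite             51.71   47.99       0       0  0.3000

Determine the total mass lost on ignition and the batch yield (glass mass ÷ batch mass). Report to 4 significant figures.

All internal work holds exact precision from first step to last — mid-chain values are shown, rounded to four significant figures, when written out; each reported value is rounded once only. Derived quantities are computed from the batch weights at 272.4 g of glass in full precision (the four compositions, glass mass, the yield, the totals, ignition loss), as set out in question or answer.
Each material's LOI contribution:
  talc: 216.8 × 0.04890 = 10.60 g
  SrCO3: 18.16 × 0.2939 = 5.337 g
  magnesite: 46.22 × 0.5220 = 24.13 g
  wollastonite: 31.41 × 0.003000 = 0.09423 g
Total LOI = 40.16 g
Glass = batch − LOI = 312.6 − 40.16 = 272.4 g

LOI loss = 40.16 g; glass = 272.4 g; yield = 87.15%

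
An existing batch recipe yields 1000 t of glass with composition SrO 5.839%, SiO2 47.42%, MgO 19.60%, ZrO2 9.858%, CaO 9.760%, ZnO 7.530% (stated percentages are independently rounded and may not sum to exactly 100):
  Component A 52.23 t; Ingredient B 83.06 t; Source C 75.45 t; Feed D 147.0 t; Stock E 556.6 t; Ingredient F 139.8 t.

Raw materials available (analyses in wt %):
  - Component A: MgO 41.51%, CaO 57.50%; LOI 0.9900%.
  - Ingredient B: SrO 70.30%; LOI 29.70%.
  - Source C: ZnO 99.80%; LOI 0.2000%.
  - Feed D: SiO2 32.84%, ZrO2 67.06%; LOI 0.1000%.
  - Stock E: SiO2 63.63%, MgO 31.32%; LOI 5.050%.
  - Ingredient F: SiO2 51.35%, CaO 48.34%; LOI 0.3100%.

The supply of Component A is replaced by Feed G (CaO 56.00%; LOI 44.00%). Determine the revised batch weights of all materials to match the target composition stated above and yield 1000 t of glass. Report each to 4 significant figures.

Revised batch per 1000 t glass:
  Feed G: 127.7 t
  Ingredient B: 83.06 t
  Source C: 75.45 t
  Feed D: 147.0 t
  Stock E: 625.8 t
  Ingredient F: 54.00 t
Total batch = 1113 t; LOI loss = 112.9 t

Full precision is maintained in every operation. The intermediate values are displayed with 4-significant-figure rounding within the worked lines. A single rounding produces every reported result. Derived quantities (totals, the yield, LOI, net glass mass, six oxide percentages) are computed starting from the weights per 1000 t of glass in exact precision, as written in either problem or answer.
The oxide mass targets at 1000 t glass:
  SrO: 5.839% × 1000 = 58.39 t
  SiO2: 47.42% × 1000 = 474.2 t
  MgO: 19.60% × 1000 = 196.0 t
  ZrO2: 9.858% × 1000 = 98.58 t
  CaO: 9.760% × 1000 = 97.60 t
  ZnO: 7.530% × 1000 = 75.30 t
Verifying the oxide balance on the weights just shown, on the stated basis (target by target, the sums agree net of answer rounding effects):
  SrO: 83.06·0.7030 = 58.39 t (target 58.39 t)
  SiO2: 147.0·0.3284 + 625.8·0.6363 + 54.00·0.5135 = 474.2 t (target 474.2 t)
  MgO: 625.8·0.3132 = 196.0 t (target 196.0 t)
  ZrO2: 147.0·0.6706 = 98.58 t (target 98.58 t)
  CaO: 127.7·0.5600 + 54.00·0.4834 = 97.62 t (target 97.60 t)
  ZnO: 75.45·0.9980 = 75.30 t (target 75.30 t)
Glass-mass sanity pass: batch Σ − ignition loss = 1000 t (summing oxide targets gives 1000 t; the stated basis being 1000 t — differing by rounding only).
Summing the batch: Σ batch = 1113 t; loss to ignition Σ batch·LOI = 112.9 t; glass ÷ batch gives a yield of 89.85%.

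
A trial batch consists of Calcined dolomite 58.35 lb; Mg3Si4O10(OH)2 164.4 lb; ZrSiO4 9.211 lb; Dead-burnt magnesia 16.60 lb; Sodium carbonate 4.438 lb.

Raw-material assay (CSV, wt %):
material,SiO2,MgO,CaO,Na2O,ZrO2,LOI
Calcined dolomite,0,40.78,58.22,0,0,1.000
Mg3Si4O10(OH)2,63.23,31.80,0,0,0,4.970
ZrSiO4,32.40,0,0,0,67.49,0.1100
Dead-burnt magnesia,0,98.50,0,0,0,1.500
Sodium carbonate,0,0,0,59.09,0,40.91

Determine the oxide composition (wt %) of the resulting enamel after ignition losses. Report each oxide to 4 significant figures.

Working values appear (rounded to four significant digits) when written out; exact precision is maintained through every step; each reported value is rounded a single time; derived quantities, including five oxide percentages, ignition loss, glass mass, totals, the yield, are carried from the batch weights on 242.2 lb of glass in full precision as they appear in the question or the answer.
What the batch supplies per oxide:
  SiO2: 164.4·0.6323 + 9.211·0.3240 = 106.9 lb
  MgO: 58.35·0.4078 + 164.4·0.3180 + 16.60·0.9850 = 92.43 lb
  CaO: 58.35·0.5822 = 33.97 lb
  Na2O: 4.438·0.5909 = 2.622 lb
  ZrO2: 9.211·0.6749 = 6.217 lb
LOI: 58.35·0.01000 + 164.4·0.04970 + 9.211·0.001100 + 16.60·0.01500 + 4.438·0.4091 = 10.83 lb
batch − LOI leaves glass = 253.0 − 10.83 = 242.2 lb (= the summed oxide contributions)
wt % = 100 × oxide mass / glass mass

Glass mass = 242.2 lb (batch 253.0 − LOI 10.83).
Composition: SiO2 44.16%, MgO 38.17%, CaO 14.03%, Na2O 1.083%, ZrO2 2.567%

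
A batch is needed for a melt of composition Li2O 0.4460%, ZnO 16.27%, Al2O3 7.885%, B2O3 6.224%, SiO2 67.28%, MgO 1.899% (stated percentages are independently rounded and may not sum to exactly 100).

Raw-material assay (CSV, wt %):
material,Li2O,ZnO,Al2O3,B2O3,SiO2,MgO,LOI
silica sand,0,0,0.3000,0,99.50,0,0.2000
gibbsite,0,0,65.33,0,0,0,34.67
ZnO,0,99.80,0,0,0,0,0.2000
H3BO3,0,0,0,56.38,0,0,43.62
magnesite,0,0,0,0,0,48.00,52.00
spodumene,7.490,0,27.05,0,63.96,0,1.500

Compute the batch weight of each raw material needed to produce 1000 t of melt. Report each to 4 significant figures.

Batch per 1000 t melt:
  silica sand: 637.9 t
  gibbsite: 93.11 t
  ZnO: 163.0 t
  H3BO3: 110.4 t
  magnesite: 39.56 t
  spodumene: 59.55 t
Total batch = 1104 t; LOI loss = 103.5 t; yield = 90.62%

Values along the way are printed (rounded to 4 significant digits) as written — every computation keeps full precision in every operation. Each reported value is rounded exactly once. All derived quantities are computed using the weight values for 1000 t of glass in full precision (the totals, yield, glass mass, six oxide percentages, LOI), exactly as printed in problem or answer.
The oxide mass targets at 1000 t melt:
  Li2O: 0.4460% × 1000 = 4.460 t
  ZnO: 16.27% × 1000 = 162.7 t
  Al2O3: 7.885% × 1000 = 78.85 t
  B2O3: 6.224% × 1000 = 62.24 t
  SiO2: 67.28% × 1000 = 672.8 t
  MgO: 1.899% × 1000 = 18.99 t
Per-oxide balance check given the weights on record, for the quoted basis mass (each sum matches its target mass modulo rounding of the values):
  Li2O: 59.55·0.07490 = 4.460 t (target 4.460 t)
  ZnO: 163.0·0.9980 = 162.7 t (target 162.7 t)
  Al2O3: 637.9·0.003000 + 93.11·0.6533 + 59.55·0.2705 = 78.85 t (target 78.85 t)
  B2O3: 110.4·0.5638 = 62.24 t (target 62.24 t)
  SiO2: 637.9·0.9950 + 59.55·0.6396 = 672.8 t (target 672.8 t)
  MgO: 39.56·0.4800 = 18.99 t (target 18.99 t)
Mass balance on the glass: total charge less LOI = 1000 t (targets for the oxides total 1000 t; stated basis 1000 t — gaps are rounding artifacts).
Batch total: Σ batch = 1104 t; LOI removed, Σ of batch·LOI: 103.5 t; the yield ratio, glass ÷ batch: 90.62%.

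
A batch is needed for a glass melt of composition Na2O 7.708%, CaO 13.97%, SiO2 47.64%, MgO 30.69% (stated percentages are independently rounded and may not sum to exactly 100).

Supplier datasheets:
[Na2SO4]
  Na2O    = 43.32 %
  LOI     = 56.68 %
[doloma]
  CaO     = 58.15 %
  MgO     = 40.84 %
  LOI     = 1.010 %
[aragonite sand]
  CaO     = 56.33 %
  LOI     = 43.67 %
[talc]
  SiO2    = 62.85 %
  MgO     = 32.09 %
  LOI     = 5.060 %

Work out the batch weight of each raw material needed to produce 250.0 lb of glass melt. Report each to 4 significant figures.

In-progress results are displayed rounded off to 4 significant figures when written out; all internal work carries exact precision from first step to last — every reported number is rounded just once — the derived quantities are computed in full float precision (LOI, net glass mass, the totals, four oxide percentages, the yield) from the weighed amounts per 250.0 lb of glass as set out in the problem or answer text.
Per-oxide target masses for 250.0 lb glass melt:
  Na2O: 7.708% × 250.0 = 19.27 lb
  CaO: 13.97% × 250.0 = 34.92 lb
  SiO2: 47.64% × 250.0 = 119.1 lb
  MgO: 30.69% × 250.0 = 76.72 lb
A balance pass over the oxides, applying the batch weights above, per the basis as stated (sum by sum, the targets are met up to rounding of the answer):
  Na2O: 44.48·0.4332 = 19.27 lb (target 19.27 lb)
  CaO: 38.97·0.5815 + 21.77·0.5633 = 34.92 lb (target 34.92 lb)
  SiO2: 189.5·0.6285 = 119.1 lb (target 119.1 lb)
  MgO: 38.97·0.4084 + 189.5·0.3209 = 76.73 lb (target 76.72 lb)
Glass-mass bookkeeping: total batch − LOI = 250.0 lb (the targets, summed, come to 250.0 lb; against the stated basis, 250.0 lb — deltas are rounding alone).
Summing the batch: Σ batch = 294.7 lb; LOI removed, Σ of batch·LOI: 44.70 lb; yield = glass ÷ total batch = 84.83%.

Batch per 250.0 lb glass melt:
  Na2SO4: 44.48 lb
  doloma: 38.97 lb
  aragonite sand: 21.77 lb
  talc: 189.5 lb
Total batch = 294.7 lb; LOI loss = 44.70 lb; yield = 84.83%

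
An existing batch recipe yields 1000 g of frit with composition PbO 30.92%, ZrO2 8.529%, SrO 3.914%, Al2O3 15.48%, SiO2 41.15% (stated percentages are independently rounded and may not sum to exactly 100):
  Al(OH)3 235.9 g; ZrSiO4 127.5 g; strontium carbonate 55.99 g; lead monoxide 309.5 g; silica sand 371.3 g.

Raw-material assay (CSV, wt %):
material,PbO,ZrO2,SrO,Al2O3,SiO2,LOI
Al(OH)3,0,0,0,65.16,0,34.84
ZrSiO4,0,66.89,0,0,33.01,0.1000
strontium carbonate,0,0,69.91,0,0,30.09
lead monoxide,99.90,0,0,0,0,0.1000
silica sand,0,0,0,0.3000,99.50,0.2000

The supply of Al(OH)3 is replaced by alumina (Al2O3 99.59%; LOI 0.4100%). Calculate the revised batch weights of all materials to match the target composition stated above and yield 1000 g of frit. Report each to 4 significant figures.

Working values appear with 4-significant-digit rounding as written. Full float precision is held end to end. A single rounding completes each reported result — the derived quantities are carried in exact precision (glass mass, the yield, the totals, LOI, the five compositions) starting from the weights at 1000 g of glass, exactly as printed in the problem or answer text.
Oxide-by-oxide targets in 1000 g frit:
  PbO: 30.92% × 1000 = 309.2 g
  ZrO2: 8.529% × 1000 = 85.29 g
  SrO: 3.914% × 1000 = 39.14 g
  Al2O3: 15.48% × 1000 = 154.8 g
  SiO2: 41.15% × 1000 = 411.5 g
Per-oxide balance check given the weights on record, relative to the basis at hand (sum by sum, the targets are met within answer rounding):
  PbO: 309.5·0.9990 = 309.2 g (target 309.2 g)
  ZrO2: 127.5·0.6689 = 85.28 g (target 85.29 g)
  SrO: 55.99·0.6991 = 39.14 g (target 39.14 g)
  Al2O3: 154.3·0.9959 + 371.3·0.003000 = 154.8 g (target 154.8 g)
  SiO2: 127.5·0.3301 + 371.3·0.9950 = 411.5 g (target 411.5 g)
Glass-mass bookkeeping: total batch − LOI = 999.9 g (summing oxide targets gives 999.9 g; with the basis standing at 1000 g — gaps are rounding artifacts).
Batch grand total — Σ batch = 1019 g; LOI loss = Σ batch·LOI = 18.66 g; yield = glass ÷ total batch = 98.17%.

Revised batch per 1000 g frit:
  alumina: 154.3 g
  ZrSiO4: 127.5 g
  strontium carbonate: 55.99 g
  lead monoxide: 309.5 g
  silica sand: 371.3 g
Total batch = 1019 g; LOI loss = 18.66 g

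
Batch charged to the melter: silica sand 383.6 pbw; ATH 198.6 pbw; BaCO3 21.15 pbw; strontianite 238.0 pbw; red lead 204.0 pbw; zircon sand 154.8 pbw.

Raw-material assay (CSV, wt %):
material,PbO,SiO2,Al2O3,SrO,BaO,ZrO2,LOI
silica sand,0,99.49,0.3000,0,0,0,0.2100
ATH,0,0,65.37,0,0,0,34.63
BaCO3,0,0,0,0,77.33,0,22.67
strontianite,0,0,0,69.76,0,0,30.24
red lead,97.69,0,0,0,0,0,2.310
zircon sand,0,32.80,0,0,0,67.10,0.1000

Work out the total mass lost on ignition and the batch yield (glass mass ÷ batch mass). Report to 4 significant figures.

LOI loss = 151.2 pbw; glass = 1049 pbw; yield = 87.40%

Full precision is carried at each step. Mid-chain values are printed rounded to four significant figures within the worked lines. Each reported value takes a single rounding; the derived quantities, which include ignition loss, yield, the totals, glass mass, the six compositions, are rebuilt at full precision, as given in the problem or the answer, from the weighed amounts at 1049 pbw of glass.
Loss on ignition, line by line:
  silica sand: 383.6 × 0.002100 = 0.8056 pbw
  ATH: 198.6 × 0.3463 = 68.78 pbw
  BaCO3: 21.15 × 0.2267 = 4.795 pbw
  strontianite: 238.0 × 0.3024 = 71.97 pbw
  red lead: 204.0 × 0.02310 = 4.712 pbw
  zircon sand: 154.8 × 0.001000 = 0.1548 pbw
Total LOI = 151.2 pbw
Glass = batch − LOI = 1200 − 151.2 = 1049 pbw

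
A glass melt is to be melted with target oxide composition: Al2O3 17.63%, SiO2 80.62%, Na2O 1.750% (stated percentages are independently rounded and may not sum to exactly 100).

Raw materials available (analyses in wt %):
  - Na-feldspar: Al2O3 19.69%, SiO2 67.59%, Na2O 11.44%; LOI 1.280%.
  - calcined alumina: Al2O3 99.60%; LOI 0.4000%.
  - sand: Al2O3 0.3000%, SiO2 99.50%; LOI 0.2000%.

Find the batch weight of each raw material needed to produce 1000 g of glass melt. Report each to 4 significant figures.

Intermediates are displayed (rounded to four significant digits) at each printed step. Each numeric step maintains full float precision at each step; exactly one rounding goes into every reported result. All derived quantities (the yield, glass mass, totals, LOI, the three compositions) are re-derived in full float precision using the weight values on 1000 g of glass, as set out in either problem or answer.
Target masses of each oxide per 1000 g glass melt:
  Al2O3: 17.63% × 1000 = 176.3 g
  SiO2: 80.62% × 1000 = 806.2 g
  Na2O: 1.750% × 1000 = 17.50 g
Per-oxide balance check from the weights as reported, against the basis in use (summed amounts equal target values inside rounding margins):
  Al2O3: 153.0·0.1969 + 144.6·0.9960 + 706.3·0.003000 = 176.3 g (target 176.3 g)
  SiO2: 153.0·0.6759 + 706.3·0.9950 = 806.2 g (target 806.2 g)
  Na2O: 153.0·0.1144 = 17.50 g (target 17.50 g)
Auditing the glass mass value: Σ batch − LOI loss = 1000 g (the targets, summed, come to 1000 g; the stated basis being 1000 g — gaps are rounding artifacts).
Summing the batch: Σ batch = 1004 g; Σ batch·LOI gives LOI loss = 3.949 g; yield = glass ÷ total batch = 99.61%.

Batch per 1000 g glass melt:
  Na-feldspar: 153.0 g
  calcined alumina: 144.6 g
  sand: 706.3 g
Total batch = 1004 g; LOI loss = 3.949 g; yield = 99.61%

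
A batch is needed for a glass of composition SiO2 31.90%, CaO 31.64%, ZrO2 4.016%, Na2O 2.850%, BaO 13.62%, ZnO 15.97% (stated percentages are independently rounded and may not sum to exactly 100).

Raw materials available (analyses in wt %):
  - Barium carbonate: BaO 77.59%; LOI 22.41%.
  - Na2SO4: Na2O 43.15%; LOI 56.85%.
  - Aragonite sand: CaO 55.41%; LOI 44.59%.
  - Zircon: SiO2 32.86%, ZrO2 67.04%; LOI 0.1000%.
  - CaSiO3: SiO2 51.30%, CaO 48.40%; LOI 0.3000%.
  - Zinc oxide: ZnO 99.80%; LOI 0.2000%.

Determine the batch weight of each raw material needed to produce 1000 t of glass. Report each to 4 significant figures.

The whole derivation runs at full float precision at every stage — intermediates are displayed rounded to 4 significant figures — exactly one rounding goes into every reported figure — derived quantities (the yield, totals, glass mass, LOI, six oxide percentages) are computed at full precision from the weighed amounts per 1000 t of glass, as they appear in the problem or the answer.
Oxide mass targets, per 1000 t glass:
  SiO2: 31.90% × 1000 = 319.0 t
  CaO: 31.64% × 1000 = 316.4 t
  ZrO2: 4.016% × 1000 = 40.16 t
  Na2O: 2.850% × 1000 = 28.50 t
  BaO: 13.62% × 1000 = 136.2 t
  ZnO: 15.97% × 1000 = 159.7 t
A balance pass over the oxides, given the weights on record, against the basis in use (each sum matches its target mass exact up to rounding of places):
  SiO2: 59.90·0.3286 + 583.5·0.5130 = 319.0 t (target 319.0 t)
  CaO: 61.37·0.5541 + 583.5·0.4840 = 316.4 t (target 316.4 t)
  ZrO2: 59.90·0.6704 = 40.16 t (target 40.16 t)
  Na2O: 66.05·0.4315 = 28.50 t (target 28.50 t)
  BaO: 175.5·0.7759 = 136.2 t (target 136.2 t)
  ZnO: 160.0·0.9980 = 159.7 t (target 159.7 t)
Glass-mass sanity pass: batch total minus LOI = 999.9 t (oxide target masses add up to 1000 t; stated basis 1000 t — rounding explains the deltas).
Summing the batch: Σ batch = 1106 t; Σ batch·LOI gives LOI loss = 106.4 t; glass ÷ batch gives a yield of 90.38%.

Batch per 1000 t glass:
  Barium carbonate: 175.5 t
  Na2SO4: 66.05 t
  Aragonite sand: 61.37 t
  Zircon: 59.90 t
  CaSiO3: 583.5 t
  Zinc oxide: 160.0 t
Total batch = 1106 t; LOI loss = 106.4 t; yield = 90.38%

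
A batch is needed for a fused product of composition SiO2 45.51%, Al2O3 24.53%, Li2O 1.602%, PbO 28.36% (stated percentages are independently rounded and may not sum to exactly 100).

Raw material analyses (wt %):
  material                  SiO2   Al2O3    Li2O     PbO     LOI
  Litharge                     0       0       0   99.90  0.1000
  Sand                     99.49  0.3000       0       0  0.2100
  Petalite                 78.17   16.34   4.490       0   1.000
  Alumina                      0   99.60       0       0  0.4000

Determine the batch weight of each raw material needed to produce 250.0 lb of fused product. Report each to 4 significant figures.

The working math keeps full precision all the way through. In-progress results are shown rounded to 4 significant digits in the printout; a single rounding completes every reported value; derived quantities, which include ignition loss, totals, net glass mass, yield, the four compositions, are re-derived in full float precision, as they appear in the question or the answer, from the batch weights on 250.0 lb of glass.
Oxide-by-oxide targets in 250.0 lb fused product:
  SiO2: 45.51% × 250.0 = 113.8 lb
  Al2O3: 24.53% × 250.0 = 61.32 lb
  Li2O: 1.602% × 250.0 = 4.005 lb
  PbO: 28.36% × 250.0 = 70.90 lb
Mass-balance tally per oxide working from each reported weight, on the stated basis (target by target, the sums agree exact up to rounding of places):
  SiO2: 44.27·0.9949 + 89.20·0.7817 = 113.8 lb (target 113.8 lb)
  Al2O3: 44.27·0.003000 + 89.20·0.1634 + 46.80·0.9960 = 61.32 lb (target 61.32 lb)
  Li2O: 89.20·0.04490 = 4.005 lb (target 4.005 lb)
  PbO: 70.97·0.9990 = 70.90 lb (target 70.90 lb)
Glass-mass bookkeeping: total charge less LOI = 250.0 lb (per-oxide target masses sum to 250.0 lb; stated basis 250.0 lb — any gap is answer rounding).
Total batch = Σ batch = 251.2 lb; LOI loss = Σ batch·LOI = 1.243 lb; yield = glass ÷ total batch = 99.51%.

Batch per 250.0 lb fused product:
  Litharge: 70.97 lb
  Sand: 44.27 lb
  Petalite: 89.20 lb
  Alumina: 46.80 lb
Total batch = 251.2 lb; LOI loss = 1.243 lb; yield = 99.51%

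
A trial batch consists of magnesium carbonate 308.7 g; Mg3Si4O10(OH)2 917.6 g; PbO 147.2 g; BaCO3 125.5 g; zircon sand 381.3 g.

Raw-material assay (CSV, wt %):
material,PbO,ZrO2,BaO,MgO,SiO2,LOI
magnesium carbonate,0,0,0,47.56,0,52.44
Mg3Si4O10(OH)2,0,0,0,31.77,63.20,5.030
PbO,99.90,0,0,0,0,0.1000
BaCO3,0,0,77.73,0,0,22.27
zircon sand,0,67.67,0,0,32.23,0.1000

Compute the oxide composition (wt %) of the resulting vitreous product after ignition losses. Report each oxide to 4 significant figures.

Glass mass = 1644 g (batch 1880 − LOI 236.5).
Composition: PbO 8.946%, ZrO2 15.70%, BaO 5.935%, MgO 26.67%, SiO2 42.76%

All internal work keeps full precision from first step to last; the intermediate values appear with 4-significant-digit rounding alongside each step. Every reported figure is rounded once only — derived quantities are carried from the weighed amounts at 1644 g of glass at exact precision (yield, glass mass, totals, five oxide percentages, ignition loss) exactly as printed in the problem or answer text.
Oxide masses out of the charge:
  PbO: 147.2·0.9990 = 147.1 g
  ZrO2: 381.3·0.6767 = 258.0 g
  BaO: 125.5·0.7773 = 97.55 g
  MgO: 308.7·0.4756 + 917.6·0.3177 = 438.3 g
  SiO2: 917.6·0.6320 + 381.3·0.3223 = 702.8 g
LOI: 308.7·0.5244 + 917.6·0.05030 + 147.2·0.001000 + 125.5·0.2227 + 381.3·0.001000 = 236.5 g
batch − LOI leaves glass = 1880 − 236.5 = 1644 g (the oxide masses sum to this)
oxide / glass × 100 gives the wt %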